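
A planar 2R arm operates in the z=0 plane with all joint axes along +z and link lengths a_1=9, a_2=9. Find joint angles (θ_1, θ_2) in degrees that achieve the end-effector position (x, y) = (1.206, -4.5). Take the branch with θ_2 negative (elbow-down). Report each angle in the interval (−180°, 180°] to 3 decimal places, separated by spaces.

0.003 -150.000

cos θ_2 = (21.7044−9²−9²)/(2·9·9) = -0.8660; θ_2 = -149.9996° (elbow-down)
β = atan2(-4.5000,1.2060) = -74.9973°; ψ = atan2(-4.5001,1.2058) = -74.9998°
θ_1 = β − ψ = 0.0025°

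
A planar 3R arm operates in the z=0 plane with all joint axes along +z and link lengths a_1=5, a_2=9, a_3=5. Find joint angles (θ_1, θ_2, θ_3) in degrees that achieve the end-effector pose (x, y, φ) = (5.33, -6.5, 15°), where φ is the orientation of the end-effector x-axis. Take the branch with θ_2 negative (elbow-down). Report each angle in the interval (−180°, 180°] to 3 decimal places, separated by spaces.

wrist centre = target − a_3·(cos φ, sin φ) = (0.5004, -7.7941)
cos θ_2 = (60.9983−5²−9²)/(2·5·9) = -0.5000; θ_2 = -120.0013° (elbow-down)
β = atan2(-7.7941,0.5004) = -86.3267°; ψ = atan2(-7.7941,0.4998) = -86.3307°
θ_1 = β − ψ = 0.0040°
θ_3 = φ − θ_1 − θ_2 = 134.9973° (wrapped to (-180°,180°])

0.004 -120.001 134.997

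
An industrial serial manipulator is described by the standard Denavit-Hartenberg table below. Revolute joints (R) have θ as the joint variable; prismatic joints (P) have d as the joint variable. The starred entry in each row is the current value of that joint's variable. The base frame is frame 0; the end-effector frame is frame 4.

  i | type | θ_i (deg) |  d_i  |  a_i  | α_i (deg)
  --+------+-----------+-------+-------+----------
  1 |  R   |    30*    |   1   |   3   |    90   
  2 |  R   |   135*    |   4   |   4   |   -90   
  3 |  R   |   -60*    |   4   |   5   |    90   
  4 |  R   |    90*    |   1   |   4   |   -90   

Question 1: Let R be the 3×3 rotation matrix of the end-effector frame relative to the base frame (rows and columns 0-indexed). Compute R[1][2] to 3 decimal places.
0.927

End-effector z-axis (col 2 of R) = (-0.1268,0.9268,-0.3536)
R[1][2] = 0.9268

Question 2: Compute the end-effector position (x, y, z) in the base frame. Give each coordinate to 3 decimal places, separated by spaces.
after link 1: o_1 = (2.5981, 1.5000, 1.0000)
after link 2: o_2 = (2.1486, -3.3783, 3.8284)
after link 3: o_3 = (0.3332, -9.4264, 2.7678)
after link 4: o_4 = (-1.3359, -10.9675, -0.6730)

-1.336 -10.967 -0.673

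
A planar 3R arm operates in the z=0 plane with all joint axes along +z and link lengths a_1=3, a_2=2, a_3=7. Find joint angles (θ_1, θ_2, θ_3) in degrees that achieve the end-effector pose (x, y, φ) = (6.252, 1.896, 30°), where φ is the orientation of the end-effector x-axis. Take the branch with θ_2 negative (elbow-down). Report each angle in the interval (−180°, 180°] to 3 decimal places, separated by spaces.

wrist centre = target − a_3·(cos φ, sin φ) = (0.1898, -1.6040)
cos θ_2 = (2.6088−3²−2²)/(2·3·2) = -0.8659; θ_2 = -149.9890° (elbow-down)
β = atan2(-1.6040,0.1898) = -83.2508°; ψ = atan2(-1.0003,1.2681) = -38.2670°
θ_1 = β − ψ = -44.9838°
θ_3 = φ − θ_1 − θ_2 = -135.0272° (wrapped to (-180°,180°])

-44.984 -149.989 -135.027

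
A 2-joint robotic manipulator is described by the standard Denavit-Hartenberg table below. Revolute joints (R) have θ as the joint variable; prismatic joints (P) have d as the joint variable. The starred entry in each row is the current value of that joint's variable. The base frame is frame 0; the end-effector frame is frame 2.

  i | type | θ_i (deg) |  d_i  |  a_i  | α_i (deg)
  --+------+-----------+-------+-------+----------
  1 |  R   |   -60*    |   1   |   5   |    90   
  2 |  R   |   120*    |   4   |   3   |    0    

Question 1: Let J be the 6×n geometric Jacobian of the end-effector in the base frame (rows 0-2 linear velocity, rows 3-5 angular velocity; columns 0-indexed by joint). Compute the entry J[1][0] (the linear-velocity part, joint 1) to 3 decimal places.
axis z_0 = ẑ; lever o_n−o_0 = (-1.7141,-5.0311,3.5981)
cross product → J_v[:, 0] = (5.0311,-1.7141,0.0000)
J_ω[:, 0] = z_0
entry J[1][0] = -1.7141

-1.714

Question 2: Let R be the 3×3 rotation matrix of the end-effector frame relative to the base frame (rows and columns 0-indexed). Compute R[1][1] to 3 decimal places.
0.750

End-effector y-axis (col 1 of R) = (-0.4330,0.7500,-0.5000)
R[1][1] = 0.7500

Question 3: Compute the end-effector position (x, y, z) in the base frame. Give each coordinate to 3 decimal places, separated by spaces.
after link 1: o_1 = (2.5000, -4.3301, 1.0000)
after link 2: o_2 = (-1.7141, -5.0311, 3.5981)

-1.714 -5.031 3.598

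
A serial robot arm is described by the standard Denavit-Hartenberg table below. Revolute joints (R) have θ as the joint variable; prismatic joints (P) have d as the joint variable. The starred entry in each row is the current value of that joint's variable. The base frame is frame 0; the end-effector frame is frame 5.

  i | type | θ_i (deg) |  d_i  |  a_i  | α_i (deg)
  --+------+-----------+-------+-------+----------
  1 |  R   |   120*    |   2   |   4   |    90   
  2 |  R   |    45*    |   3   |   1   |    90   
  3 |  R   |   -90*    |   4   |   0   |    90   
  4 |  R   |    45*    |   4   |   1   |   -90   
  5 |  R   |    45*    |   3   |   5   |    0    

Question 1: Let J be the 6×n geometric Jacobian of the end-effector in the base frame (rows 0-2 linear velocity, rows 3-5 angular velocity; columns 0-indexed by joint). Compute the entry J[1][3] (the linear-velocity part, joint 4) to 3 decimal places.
3.329

axis z_3 = (0.3536,-0.6124,-0.7071); lever o_n−o_3 = (-2.6600,2.4357,-4.0962)
cross product → J_v[:, 3] = (4.2307,3.3291,-0.7678)
J_ω[:, 3] = z_3
entry J[1][3] = 3.3291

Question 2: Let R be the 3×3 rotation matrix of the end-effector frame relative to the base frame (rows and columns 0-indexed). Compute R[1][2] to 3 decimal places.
End-effector z-axis (col 2 of R) = (0.3624,0.7866,-0.5000)
R[1][2] = 0.7866

0.787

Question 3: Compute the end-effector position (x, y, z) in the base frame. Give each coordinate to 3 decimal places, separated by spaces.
-3.830 10.462 -4.218

after link 1: o_1 = (-2.0000, 3.4641, 2.0000)
after link 2: o_2 = (0.2445, 5.5765, 2.7071)
after link 3: o_3 = (-1.1697, 8.0260, -0.1213)
after link 4: o_4 = (-0.6178, 5.6559, -3.4497)
after link 5: o_5 = (-3.8297, 10.4616, -4.2175)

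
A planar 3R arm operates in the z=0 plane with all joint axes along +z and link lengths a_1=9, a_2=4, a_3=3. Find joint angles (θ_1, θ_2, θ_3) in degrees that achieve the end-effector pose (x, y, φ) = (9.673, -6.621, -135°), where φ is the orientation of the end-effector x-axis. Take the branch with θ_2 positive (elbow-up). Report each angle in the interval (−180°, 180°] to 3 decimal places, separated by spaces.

wrist centre = target − a_3·(cos φ, sin φ) = (11.7943, -4.4997)
cos θ_2 = (159.3531−9²−4²)/(2·9·4) = 0.8660; θ_2 = 30.0011° (elbow-up)
β = atan2(-4.4997,11.7943) = -20.8825°; ψ = atan2(2.0001,12.4641) = 9.1164°
θ_1 = β − ψ = -29.9988°
θ_3 = φ − θ_1 − θ_2 = -135.0023° (wrapped to (-180°,180°])

-29.999 30.001 -135.002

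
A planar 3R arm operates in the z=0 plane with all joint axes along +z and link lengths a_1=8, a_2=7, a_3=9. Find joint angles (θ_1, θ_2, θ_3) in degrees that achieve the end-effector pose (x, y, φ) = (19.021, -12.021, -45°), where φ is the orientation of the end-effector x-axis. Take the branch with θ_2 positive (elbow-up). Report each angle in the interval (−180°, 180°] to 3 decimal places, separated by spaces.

wrist centre = target − a_3·(cos φ, sin φ) = (12.6570, -5.6570)
cos θ_2 = (192.2027−8²−7²)/(2·8·7) = 0.7072; θ_2 = 44.9951° (elbow-up)
β = atan2(-5.6570,12.6570) = -24.0822°; ψ = atan2(4.9493,12.9502) = 20.9160°
θ_1 = β − ψ = -44.9981°
θ_3 = φ − θ_1 − θ_2 = -44.9970° (wrapped to (-180°,180°])

-44.998 44.995 -44.997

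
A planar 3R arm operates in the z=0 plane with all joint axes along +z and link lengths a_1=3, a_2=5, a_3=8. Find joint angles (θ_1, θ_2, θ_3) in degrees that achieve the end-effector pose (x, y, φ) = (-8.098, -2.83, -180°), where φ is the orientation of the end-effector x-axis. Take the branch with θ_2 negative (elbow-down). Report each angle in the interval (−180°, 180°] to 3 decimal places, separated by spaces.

26.036 -150.003 -56.033

wrist centre = target − a_3·(cos φ, sin φ) = (-0.0980, -2.8300)
cos θ_2 = (8.0185−3²−5²)/(2·3·5) = -0.8660; θ_2 = -150.0028° (elbow-down)
β = atan2(-2.8300,-0.0980) = -91.9833°; ψ = atan2(-2.4998,-1.3302) = -118.0194°
θ_1 = β − ψ = 26.0361°
θ_3 = φ − θ_1 − θ_2 = -56.0333° (wrapped to (-180°,180°])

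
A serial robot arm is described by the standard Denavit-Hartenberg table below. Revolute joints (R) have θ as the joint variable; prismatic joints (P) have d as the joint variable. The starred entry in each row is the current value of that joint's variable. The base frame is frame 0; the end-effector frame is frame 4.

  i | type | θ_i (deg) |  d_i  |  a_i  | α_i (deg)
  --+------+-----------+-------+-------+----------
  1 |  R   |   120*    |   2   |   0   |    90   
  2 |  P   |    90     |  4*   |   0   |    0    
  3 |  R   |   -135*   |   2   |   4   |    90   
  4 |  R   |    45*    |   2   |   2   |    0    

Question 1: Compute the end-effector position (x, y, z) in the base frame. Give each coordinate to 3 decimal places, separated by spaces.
after link 1: o_1 = (0.0000, 0.0000, 2.0000)
after link 2: o_2 = (3.4641, 2.0000, 2.0000)
after link 3: o_3 = (3.7819, 5.4495, -0.8284)
after link 4: o_4 = (5.2138, 5.7979, -3.2426)

5.214 5.798 -3.243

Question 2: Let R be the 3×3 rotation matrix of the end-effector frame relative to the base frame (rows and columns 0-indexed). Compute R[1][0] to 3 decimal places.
0.787

End-effector x-axis (col 0 of R) = (0.3624,0.7866,-0.5000)
R[1][0] = 0.7866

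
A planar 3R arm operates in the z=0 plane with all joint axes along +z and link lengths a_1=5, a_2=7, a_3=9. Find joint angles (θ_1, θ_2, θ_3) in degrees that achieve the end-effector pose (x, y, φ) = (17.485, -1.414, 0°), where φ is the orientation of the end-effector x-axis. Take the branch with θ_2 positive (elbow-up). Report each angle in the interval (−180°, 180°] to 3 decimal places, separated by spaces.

wrist centre = target − a_3·(cos φ, sin φ) = (8.4850, -1.4140)
cos θ_2 = (73.9946−5²−7²)/(2·5·7) = -0.0001; θ_2 = 90.0044° (elbow-up)
β = atan2(-1.4140,8.4850) = -9.4612°; ψ = atan2(7.0000,4.9995) = 54.4652°
θ_1 = β − ψ = -63.9265°
θ_3 = φ − θ_1 − θ_2 = -26.0779° (wrapped to (-180°,180°])

-63.926 90.004 -26.078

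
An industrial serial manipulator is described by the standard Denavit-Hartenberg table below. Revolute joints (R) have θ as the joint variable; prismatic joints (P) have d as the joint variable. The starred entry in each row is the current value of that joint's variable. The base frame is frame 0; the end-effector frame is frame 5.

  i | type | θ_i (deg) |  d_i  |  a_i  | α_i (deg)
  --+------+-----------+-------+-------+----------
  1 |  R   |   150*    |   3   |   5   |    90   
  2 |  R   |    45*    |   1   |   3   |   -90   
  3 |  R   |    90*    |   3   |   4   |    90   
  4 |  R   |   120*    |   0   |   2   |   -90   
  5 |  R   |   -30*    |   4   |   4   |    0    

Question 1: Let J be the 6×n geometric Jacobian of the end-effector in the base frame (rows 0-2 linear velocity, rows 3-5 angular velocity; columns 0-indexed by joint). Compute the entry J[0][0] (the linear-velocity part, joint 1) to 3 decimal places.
axis z_0 = ẑ; lever o_n−o_0 = (-2.2838,5.0091,10.5887)
cross product → J_v[:, 0] = (-5.0091,-2.2838,0.0000)
J_ω[:, 0] = z_0
entry J[0][0] = -5.0091

-5.009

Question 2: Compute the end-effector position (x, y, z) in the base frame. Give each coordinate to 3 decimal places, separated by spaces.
after link 1: o_1 = (-4.3301, 2.5000, 3.0000)
after link 2: o_2 = (-5.6672, 4.4267, 5.1213)
after link 3: o_3 = (-5.8301, -0.0981, 7.2426)
after link 4: o_4 = (-4.2695, 0.1556, 8.4674)
after link 5: o_5 = (-2.2838, 5.0091, 10.5887)

-2.284 5.009 10.589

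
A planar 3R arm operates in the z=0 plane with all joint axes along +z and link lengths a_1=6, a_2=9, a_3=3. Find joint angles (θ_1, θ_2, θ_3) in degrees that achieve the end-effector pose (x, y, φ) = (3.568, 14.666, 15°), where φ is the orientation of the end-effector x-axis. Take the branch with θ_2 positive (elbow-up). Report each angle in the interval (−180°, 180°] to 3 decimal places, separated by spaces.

wrist centre = target − a_3·(cos φ, sin φ) = (0.6702, 13.8895)
cos θ_2 = (193.3686−6²−9²)/(2·6·9) = 0.7071; θ_2 = 44.9992° (elbow-up)
β = atan2(13.8895,0.6702) = 87.2374°; ψ = atan2(6.3639,12.3640) = 27.2352°
θ_1 = β − ψ = 60.0022°
θ_3 = φ − θ_1 − θ_2 = -90.0014° (wrapped to (-180°,180°])

60.002 44.999 -90.001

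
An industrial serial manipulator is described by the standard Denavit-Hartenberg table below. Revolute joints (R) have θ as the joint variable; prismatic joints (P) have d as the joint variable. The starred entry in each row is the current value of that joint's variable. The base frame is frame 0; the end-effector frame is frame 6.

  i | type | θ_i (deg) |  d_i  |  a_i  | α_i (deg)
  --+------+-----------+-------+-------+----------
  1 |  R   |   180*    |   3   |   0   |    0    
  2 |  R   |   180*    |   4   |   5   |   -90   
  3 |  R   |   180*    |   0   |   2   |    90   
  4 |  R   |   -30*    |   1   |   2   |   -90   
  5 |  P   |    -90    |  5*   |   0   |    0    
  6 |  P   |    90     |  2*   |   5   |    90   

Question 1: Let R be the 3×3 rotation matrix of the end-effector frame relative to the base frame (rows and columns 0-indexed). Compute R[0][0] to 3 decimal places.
End-effector x-axis (col 0 of R) = (-0.8660,-0.5000,-0.0000)
R[0][0] = -0.8660

-0.866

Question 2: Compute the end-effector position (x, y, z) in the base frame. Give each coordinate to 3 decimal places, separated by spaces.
after link 1: o_1 = (0.0000, 0.0000, 3.0000)
after link 2: o_2 = (5.0000, -0.0000, 7.0000)
after link 3: o_3 = (3.0000, -0.0000, 7.0000)
after link 4: o_4 = (1.2679, -1.0000, 6.0000)
after link 5: o_5 = (-1.2321, 3.3301, 6.0000)
after link 6: o_6 = (-6.5622, 2.5622, 6.0000)

-6.562 2.562 6.000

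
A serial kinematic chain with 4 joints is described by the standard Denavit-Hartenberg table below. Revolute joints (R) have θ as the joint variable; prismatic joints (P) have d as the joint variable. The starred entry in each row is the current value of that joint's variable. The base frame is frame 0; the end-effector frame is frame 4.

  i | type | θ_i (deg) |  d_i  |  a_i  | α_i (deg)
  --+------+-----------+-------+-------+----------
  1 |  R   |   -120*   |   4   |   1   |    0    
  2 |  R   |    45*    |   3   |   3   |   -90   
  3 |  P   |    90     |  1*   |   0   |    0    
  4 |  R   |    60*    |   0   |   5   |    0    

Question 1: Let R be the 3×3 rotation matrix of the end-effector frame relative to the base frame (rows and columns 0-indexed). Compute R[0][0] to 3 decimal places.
-0.224

End-effector x-axis (col 0 of R) = (-0.2241,0.8365,-0.5000)
R[0][0] = -0.2241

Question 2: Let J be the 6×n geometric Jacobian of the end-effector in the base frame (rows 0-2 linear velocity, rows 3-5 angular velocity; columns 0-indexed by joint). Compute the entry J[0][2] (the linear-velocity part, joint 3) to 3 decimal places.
0.966

prismatic axis z_2 = (0.9659,0.2588,0.0000)
J_v[:, 2] = z_2; J_ω[:, 2] = (0,0,0)
entry J[0][2] = 0.9659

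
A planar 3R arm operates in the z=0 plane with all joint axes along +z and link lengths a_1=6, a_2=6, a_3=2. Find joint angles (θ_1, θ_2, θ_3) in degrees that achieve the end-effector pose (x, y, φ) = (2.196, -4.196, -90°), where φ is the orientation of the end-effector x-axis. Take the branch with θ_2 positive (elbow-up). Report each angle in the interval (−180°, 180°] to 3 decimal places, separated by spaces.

-120.001 150.002 -120.001

wrist centre = target − a_3·(cos φ, sin φ) = (2.1960, -2.1960)
cos θ_2 = (9.6448−6²−6²)/(2·6·6) = -0.8660; θ_2 = 150.0021° (elbow-up)
β = atan2(-2.1960,2.1960) = -45.0000°; ψ = atan2(2.9998,0.8037) = 75.0011°
θ_1 = β − ψ = -120.0011°
θ_3 = φ − θ_1 − θ_2 = -120.0011° (wrapped to (-180°,180°])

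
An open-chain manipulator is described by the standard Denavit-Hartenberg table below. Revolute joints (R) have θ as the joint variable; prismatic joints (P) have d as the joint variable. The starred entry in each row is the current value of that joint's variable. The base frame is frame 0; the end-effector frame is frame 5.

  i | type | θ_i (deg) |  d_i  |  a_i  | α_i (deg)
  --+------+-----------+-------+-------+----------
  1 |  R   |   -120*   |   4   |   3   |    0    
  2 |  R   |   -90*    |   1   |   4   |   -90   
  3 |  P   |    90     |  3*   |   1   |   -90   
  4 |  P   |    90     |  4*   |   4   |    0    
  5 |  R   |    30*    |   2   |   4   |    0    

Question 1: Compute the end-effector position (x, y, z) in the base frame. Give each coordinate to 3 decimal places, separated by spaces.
2.464 0.268 6.000

after link 1: o_1 = (-1.5000, -2.5981, 4.0000)
after link 2: o_2 = (-4.9641, -0.5981, 5.0000)
after link 3: o_3 = (-6.4641, -3.1962, 4.0000)
after link 4: o_4 = (-1.0000, -1.7321, 4.0000)
after link 5: o_5 = (2.4641, 0.2679, 6.0000)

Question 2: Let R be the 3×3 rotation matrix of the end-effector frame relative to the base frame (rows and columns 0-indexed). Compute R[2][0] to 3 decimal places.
End-effector x-axis (col 0 of R) = (0.4330,0.7500,0.5000)
R[2][0] = 0.5000

0.500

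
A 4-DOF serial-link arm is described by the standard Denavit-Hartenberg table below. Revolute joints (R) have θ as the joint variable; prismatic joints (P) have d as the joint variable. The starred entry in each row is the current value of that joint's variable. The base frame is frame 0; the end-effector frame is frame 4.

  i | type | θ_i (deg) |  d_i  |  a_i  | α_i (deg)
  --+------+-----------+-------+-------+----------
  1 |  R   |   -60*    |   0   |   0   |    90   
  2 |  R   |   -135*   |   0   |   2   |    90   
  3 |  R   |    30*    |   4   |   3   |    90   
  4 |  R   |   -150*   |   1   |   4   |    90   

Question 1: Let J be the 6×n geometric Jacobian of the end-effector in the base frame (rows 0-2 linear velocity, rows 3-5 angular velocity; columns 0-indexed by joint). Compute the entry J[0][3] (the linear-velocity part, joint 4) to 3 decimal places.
axis z_3 = (0.5732,0.7392,-0.3536); lever o_n−o_3 = (3.8410,-1.4566,0.3536)
cross product → J_v[:, 3] = (-0.2537,-1.5607,-3.6742)
J_ω[:, 3] = z_3
entry J[0][3] = -0.2537

-0.254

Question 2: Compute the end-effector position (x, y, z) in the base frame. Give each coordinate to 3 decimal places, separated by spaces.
-0.498 3.059 -0.069

after link 1: o_1 = (0.0000, 0.0000, 0.0000)
after link 2: o_2 = (-0.7071, 1.2247, -1.4142)
after link 3: o_3 = (-4.3389, 4.5152, -0.4229)
after link 4: o_4 = (-0.4979, 3.0586, -0.0694)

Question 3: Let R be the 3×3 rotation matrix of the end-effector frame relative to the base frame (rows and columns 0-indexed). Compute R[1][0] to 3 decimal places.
-0.549

End-effector x-axis (col 0 of R) = (0.8169,-0.5490,0.1768)
R[1][0] = -0.5490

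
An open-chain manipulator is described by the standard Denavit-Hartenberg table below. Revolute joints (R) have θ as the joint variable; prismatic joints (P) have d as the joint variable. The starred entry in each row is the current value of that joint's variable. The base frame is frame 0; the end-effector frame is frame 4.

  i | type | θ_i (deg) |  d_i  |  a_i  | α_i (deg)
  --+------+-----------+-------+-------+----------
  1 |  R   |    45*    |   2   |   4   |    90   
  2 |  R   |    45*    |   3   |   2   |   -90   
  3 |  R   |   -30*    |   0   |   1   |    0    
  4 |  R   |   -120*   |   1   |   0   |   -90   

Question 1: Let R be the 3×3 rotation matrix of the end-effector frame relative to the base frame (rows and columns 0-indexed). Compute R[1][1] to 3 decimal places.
End-effector y-axis (col 1 of R) = (0.5000,0.5000,-0.7071)
R[1][1] = 0.5000

0.500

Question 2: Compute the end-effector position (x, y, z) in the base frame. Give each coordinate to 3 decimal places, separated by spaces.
after link 1: o_1 = (2.8284, 2.8284, 2.0000)
after link 2: o_2 = (5.9497, 1.7071, 3.4142)
after link 3: o_3 = (6.7363, 1.7866, 4.0266)
after link 4: o_4 = (6.2363, 1.2866, 4.7337)

6.236 1.287 4.734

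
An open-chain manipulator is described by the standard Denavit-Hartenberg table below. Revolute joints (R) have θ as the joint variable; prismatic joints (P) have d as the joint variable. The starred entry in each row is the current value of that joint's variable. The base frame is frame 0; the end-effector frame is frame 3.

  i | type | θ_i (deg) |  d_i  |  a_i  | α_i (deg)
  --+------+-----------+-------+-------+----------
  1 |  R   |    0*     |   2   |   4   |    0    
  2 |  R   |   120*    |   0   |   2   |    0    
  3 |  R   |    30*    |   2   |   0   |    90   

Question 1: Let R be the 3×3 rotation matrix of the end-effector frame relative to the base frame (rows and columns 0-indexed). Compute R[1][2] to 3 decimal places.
End-effector z-axis (col 2 of R) = (0.5000,0.8660,0.0000)
R[1][2] = 0.8660

0.866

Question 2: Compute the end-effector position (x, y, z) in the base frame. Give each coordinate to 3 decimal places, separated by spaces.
3.000 1.732 4.000

after link 1: o_1 = (4.0000, 0.0000, 2.0000)
after link 2: o_2 = (3.0000, 1.7321, 2.0000)
after link 3: o_3 = (3.0000, 1.7321, 4.0000)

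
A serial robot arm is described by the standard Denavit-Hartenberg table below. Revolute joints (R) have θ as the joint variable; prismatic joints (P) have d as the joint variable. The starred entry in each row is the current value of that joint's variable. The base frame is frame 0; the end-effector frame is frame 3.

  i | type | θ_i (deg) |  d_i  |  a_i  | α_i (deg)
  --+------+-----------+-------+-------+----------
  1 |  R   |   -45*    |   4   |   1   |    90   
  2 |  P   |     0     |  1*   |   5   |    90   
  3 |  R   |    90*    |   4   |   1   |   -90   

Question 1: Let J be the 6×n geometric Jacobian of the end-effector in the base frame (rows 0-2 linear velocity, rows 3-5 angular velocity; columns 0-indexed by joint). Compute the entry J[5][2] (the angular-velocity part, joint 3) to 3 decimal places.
axis z_2 = (-0.0000,-0.0000,-1.0000); lever o_n−o_2 = (-0.7071,-0.7071,-4.0000)
cross product → J_v[:, 2] = (-0.7071,0.7071,-0.0000)
J_ω[:, 2] = z_2
entry J[5][2] = -1.0000

-1.000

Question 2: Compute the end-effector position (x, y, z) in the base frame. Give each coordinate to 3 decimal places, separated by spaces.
after link 1: o_1 = (0.7071, -0.7071, 4.0000)
after link 2: o_2 = (3.5355, -4.9497, 4.0000)
after link 3: o_3 = (2.8284, -5.6569, 0.0000)

2.828 -5.657 0.000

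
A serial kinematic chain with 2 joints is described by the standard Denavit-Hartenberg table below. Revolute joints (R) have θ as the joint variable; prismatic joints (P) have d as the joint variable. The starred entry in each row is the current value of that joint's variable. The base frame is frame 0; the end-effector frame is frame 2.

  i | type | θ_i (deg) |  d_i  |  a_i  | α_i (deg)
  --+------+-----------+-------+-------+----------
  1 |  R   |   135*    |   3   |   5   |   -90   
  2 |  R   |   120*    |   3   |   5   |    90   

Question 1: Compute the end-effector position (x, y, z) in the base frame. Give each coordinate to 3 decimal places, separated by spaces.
-3.889 -0.354 -1.330

after link 1: o_1 = (-3.5355, 3.5355, 3.0000)
after link 2: o_2 = (-3.8891, -0.3536, -1.3301)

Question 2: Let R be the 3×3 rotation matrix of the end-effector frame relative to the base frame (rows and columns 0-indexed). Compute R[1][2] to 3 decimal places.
0.612

End-effector z-axis (col 2 of R) = (-0.6124,0.6124,-0.5000)
R[1][2] = 0.6124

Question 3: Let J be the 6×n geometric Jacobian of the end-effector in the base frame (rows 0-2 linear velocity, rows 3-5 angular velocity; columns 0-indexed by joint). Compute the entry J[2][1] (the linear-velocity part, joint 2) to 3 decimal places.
2.500

axis z_1 = (-0.7071,-0.7071,0.0000); lever o_n−o_1 = (-0.3536,-3.8891,-4.3301)
cross product → J_v[:, 1] = (3.0619,-3.0619,2.5000)
J_ω[:, 1] = z_1
entry J[2][1] = 2.5000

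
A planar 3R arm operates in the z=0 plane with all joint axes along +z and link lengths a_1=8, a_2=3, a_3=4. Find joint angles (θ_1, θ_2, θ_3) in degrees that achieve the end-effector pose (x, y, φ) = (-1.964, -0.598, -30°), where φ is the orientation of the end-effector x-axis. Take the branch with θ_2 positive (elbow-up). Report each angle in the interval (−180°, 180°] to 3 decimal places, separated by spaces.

150.000 150.002 29.998

wrist centre = target − a_3·(cos φ, sin φ) = (-5.4281, 1.4020)
cos θ_2 = (31.4299−8²−3²)/(2·8·3) = -0.8660; θ_2 = 150.0021° (elbow-up)
β = atan2(1.4020,-5.4281) = 165.5178°; ψ = atan2(1.4999,5.4019) = 15.5181°
θ_1 = β − ψ = 149.9998°
θ_3 = φ − θ_1 − θ_2 = 29.9981° (wrapped to (-180°,180°])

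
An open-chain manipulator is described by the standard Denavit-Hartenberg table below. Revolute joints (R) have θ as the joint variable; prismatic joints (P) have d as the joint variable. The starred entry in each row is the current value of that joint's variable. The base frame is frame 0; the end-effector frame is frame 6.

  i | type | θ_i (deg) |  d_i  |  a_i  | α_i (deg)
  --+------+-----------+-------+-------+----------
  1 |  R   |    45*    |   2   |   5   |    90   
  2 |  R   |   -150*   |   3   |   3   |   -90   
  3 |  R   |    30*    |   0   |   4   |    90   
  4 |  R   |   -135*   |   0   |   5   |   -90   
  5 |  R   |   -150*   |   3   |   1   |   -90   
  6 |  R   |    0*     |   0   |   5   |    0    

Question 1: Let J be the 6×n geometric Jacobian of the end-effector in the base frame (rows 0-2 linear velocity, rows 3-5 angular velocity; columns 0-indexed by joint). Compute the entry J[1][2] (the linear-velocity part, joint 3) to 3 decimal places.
5.220

axis z_2 = (0.3536,0.3536,-0.8660); lever o_n−o_2 = (-5.3155,-4.5633,-1.7437)
cross product → J_v[:, 2] = (-4.5684,5.2199,0.2660)
J_ω[:, 2] = z_2
entry J[1][2] = 5.2199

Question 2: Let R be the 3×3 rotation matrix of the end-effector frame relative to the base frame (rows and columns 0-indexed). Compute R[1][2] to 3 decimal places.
-0.858

End-effector z-axis (col 2 of R) = (0.4527,-0.8580,0.2428)
R[1][2] = -0.8580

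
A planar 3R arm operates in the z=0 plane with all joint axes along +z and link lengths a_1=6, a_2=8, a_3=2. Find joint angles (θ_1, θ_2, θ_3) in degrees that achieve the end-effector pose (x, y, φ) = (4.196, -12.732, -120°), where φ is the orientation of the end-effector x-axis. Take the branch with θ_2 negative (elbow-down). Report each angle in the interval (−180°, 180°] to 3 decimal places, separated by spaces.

wrist centre = target − a_3·(cos φ, sin φ) = (5.1960, -10.9999)
cos θ_2 = (147.9973−6²−8²)/(2·6·8) = 0.5000; θ_2 = -60.0019° (elbow-down)
β = atan2(-10.9999,5.1960) = -64.7156°; ψ = atan2(-6.9283,9.9998) = -34.7161°
θ_1 = β − ψ = -29.9994°
θ_3 = φ − θ_1 − θ_2 = -29.9987° (wrapped to (-180°,180°])

-29.999 -60.002 -29.999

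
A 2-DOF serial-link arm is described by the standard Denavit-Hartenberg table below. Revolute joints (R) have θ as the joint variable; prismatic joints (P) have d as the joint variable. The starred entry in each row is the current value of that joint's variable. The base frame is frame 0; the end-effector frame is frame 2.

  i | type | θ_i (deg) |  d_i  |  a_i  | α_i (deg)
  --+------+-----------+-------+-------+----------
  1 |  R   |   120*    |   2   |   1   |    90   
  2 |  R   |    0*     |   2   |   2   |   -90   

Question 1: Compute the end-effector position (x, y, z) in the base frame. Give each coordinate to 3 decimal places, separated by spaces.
0.232 3.598 2.000

after link 1: o_1 = (-0.5000, 0.8660, 2.0000)
after link 2: o_2 = (0.2321, 3.5981, 2.0000)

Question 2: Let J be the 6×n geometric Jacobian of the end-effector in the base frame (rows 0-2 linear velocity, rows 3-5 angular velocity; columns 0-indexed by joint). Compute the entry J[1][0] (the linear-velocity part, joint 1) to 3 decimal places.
0.232

axis z_0 = ẑ; lever o_n−o_0 = (0.2321,3.5981,2.0000)
cross product → J_v[:, 0] = (-3.5981,0.2321,0.0000)
J_ω[:, 0] = z_0
entry J[1][0] = 0.2321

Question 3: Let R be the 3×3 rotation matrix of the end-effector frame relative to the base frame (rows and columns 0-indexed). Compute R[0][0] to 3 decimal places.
End-effector x-axis (col 0 of R) = (-0.5000,0.8660,0.0000)
R[0][0] = -0.5000

-0.500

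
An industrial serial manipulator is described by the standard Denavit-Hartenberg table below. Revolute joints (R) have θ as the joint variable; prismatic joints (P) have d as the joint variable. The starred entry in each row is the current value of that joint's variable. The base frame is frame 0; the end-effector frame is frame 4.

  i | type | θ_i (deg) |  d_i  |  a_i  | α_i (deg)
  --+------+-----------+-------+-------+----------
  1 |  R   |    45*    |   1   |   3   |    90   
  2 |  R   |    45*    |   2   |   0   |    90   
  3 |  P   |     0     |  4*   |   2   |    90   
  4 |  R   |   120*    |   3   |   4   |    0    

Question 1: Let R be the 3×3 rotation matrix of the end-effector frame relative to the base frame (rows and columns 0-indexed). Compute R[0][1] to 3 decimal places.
End-effector y-axis (col 1 of R) = (-0.6830,-0.6830,-0.2588)
R[0][1] = -0.6830

-0.683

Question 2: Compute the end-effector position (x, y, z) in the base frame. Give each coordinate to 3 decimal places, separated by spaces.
after link 1: o_1 = (2.1213, 2.1213, 1.0000)
after link 2: o_2 = (3.5355, 0.7071, 1.0000)
after link 3: o_3 = (6.5355, 3.7071, -0.4142)
after link 4: o_4 = (5.1463, 6.5605, -4.2779)

5.146 6.560 -4.278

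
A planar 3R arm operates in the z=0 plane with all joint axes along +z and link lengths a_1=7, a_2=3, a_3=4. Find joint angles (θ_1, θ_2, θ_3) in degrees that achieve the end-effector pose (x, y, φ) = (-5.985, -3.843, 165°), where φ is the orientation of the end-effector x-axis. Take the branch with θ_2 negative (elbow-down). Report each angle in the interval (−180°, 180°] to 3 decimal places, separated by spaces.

wrist centre = target − a_3·(cos φ, sin φ) = (-2.1213, -4.8783)
cos θ_2 = (28.2975−7²−3²)/(2·7·3) = -0.7072; θ_2 = -135.0078° (elbow-down)
β = atan2(-4.8783,-2.1213) = -113.5016°; ψ = atan2(-2.1210,4.8784) = -23.4985°
θ_1 = β − ψ = -90.0031°
θ_3 = φ − θ_1 − θ_2 = 30.0109° (wrapped to (-180°,180°])

-90.003 -135.008 30.011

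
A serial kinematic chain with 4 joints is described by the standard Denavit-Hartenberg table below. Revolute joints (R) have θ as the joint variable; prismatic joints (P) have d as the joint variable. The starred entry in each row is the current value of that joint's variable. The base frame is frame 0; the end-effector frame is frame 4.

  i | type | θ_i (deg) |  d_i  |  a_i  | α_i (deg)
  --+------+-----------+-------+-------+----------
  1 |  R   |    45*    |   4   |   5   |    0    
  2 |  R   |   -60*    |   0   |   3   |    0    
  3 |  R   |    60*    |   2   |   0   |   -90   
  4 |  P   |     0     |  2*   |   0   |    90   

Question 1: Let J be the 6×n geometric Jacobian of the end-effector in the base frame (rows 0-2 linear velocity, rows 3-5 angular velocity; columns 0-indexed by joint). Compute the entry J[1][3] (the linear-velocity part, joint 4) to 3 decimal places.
0.707

prismatic axis z_3 = (-0.7071,0.7071,0.0000)
J_v[:, 3] = z_3; J_ω[:, 3] = (0,0,0)
entry J[1][3] = 0.7071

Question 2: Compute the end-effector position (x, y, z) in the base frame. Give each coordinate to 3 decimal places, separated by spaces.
5.019 4.173 6.000

after link 1: o_1 = (3.5355, 3.5355, 4.0000)
after link 2: o_2 = (6.4333, 2.7591, 4.0000)
after link 3: o_3 = (6.4333, 2.7591, 6.0000)
after link 4: o_4 = (5.0191, 4.1733, 6.0000)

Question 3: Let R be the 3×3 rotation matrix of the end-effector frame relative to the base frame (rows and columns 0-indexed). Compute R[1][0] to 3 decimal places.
0.707

End-effector x-axis (col 0 of R) = (0.7071,0.7071,0.0000)
R[1][0] = 0.7071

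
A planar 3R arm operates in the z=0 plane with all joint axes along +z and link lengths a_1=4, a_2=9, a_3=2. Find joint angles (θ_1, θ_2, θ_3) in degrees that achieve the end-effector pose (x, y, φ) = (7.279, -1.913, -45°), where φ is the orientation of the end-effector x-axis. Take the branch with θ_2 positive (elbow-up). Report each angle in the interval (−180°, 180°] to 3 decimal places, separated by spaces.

-135.001 150.003 -60.001

wrist centre = target − a_3·(cos φ, sin φ) = (5.8648, -0.4988)
cos θ_2 = (34.6445−4²−9²)/(2·4·9) = -0.8660; θ_2 = 150.0026° (elbow-up)
β = atan2(-0.4988,5.8648) = -4.8612°; ψ = atan2(4.4996,-3.7944) = 130.1401°
θ_1 = β − ψ = -135.0013°
θ_3 = φ − θ_1 − θ_2 = -60.0014° (wrapped to (-180°,180°])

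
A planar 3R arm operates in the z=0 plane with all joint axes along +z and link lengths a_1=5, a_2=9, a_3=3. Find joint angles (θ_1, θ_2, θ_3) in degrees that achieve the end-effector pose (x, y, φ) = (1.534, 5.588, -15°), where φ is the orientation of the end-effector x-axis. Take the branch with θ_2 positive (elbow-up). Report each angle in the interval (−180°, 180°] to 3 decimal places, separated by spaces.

wrist centre = target − a_3·(cos φ, sin φ) = (-1.3638, 6.3645)
cos θ_2 = (42.3662−5²−9²)/(2·5·9) = -0.7070; θ_2 = 134.9948° (elbow-up)
β = atan2(6.3645,-1.3638) = 102.0945°; ψ = atan2(6.3645,-1.3634) = 102.0909°
θ_1 = β − ψ = 0.0036°
θ_3 = φ − θ_1 − θ_2 = -149.9983° (wrapped to (-180°,180°])

0.004 134.995 -149.998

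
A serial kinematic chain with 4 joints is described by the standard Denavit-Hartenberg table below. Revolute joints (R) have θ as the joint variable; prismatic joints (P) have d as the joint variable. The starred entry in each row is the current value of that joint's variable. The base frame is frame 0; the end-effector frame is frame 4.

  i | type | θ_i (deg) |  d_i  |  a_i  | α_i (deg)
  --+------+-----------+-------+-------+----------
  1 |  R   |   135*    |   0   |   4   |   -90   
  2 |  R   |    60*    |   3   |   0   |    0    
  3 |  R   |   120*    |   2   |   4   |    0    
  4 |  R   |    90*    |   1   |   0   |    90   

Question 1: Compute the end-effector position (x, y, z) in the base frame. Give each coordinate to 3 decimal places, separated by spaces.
after link 1: o_1 = (-2.8284, 2.8284, 0.0000)
after link 2: o_2 = (-4.9497, 0.7071, 0.0000)
after link 3: o_3 = (-3.5355, -3.5355, -0.0000)
after link 4: o_4 = (-4.2426, -4.2426, -0.0000)

-4.243 -4.243 -0.000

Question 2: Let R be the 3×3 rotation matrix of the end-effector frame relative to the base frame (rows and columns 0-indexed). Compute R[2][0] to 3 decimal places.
1.000

End-effector x-axis (col 0 of R) = (0.0000,-0.0000,1.0000)
R[2][0] = 1.0000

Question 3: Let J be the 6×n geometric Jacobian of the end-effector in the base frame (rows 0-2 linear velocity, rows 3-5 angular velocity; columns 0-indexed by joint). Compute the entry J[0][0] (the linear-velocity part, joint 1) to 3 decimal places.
axis z_0 = ẑ; lever o_n−o_0 = (-4.2426,-4.2426,-0.0000)
cross product → J_v[:, 0] = (4.2426,-4.2426,0.0000)
J_ω[:, 0] = z_0
entry J[0][0] = 4.2426

4.243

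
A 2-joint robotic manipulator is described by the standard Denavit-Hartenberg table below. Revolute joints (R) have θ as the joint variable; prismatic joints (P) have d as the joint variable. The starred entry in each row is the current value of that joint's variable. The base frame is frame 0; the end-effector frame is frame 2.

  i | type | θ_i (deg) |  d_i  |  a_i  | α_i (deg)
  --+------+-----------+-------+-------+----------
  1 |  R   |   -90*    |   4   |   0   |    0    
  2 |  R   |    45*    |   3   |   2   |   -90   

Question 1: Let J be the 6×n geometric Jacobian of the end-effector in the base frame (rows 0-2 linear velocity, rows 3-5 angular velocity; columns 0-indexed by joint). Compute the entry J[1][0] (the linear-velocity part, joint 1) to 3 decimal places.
1.414

axis z_0 = ẑ; lever o_n−o_0 = (1.4142,-1.4142,7.0000)
cross product → J_v[:, 0] = (1.4142,1.4142,-0.0000)
J_ω[:, 0] = z_0
entry J[1][0] = 1.4142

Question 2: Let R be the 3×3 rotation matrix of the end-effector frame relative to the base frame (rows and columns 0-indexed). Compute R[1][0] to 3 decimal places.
-0.707

End-effector x-axis (col 0 of R) = (0.7071,-0.7071,0.0000)
R[1][0] = -0.7071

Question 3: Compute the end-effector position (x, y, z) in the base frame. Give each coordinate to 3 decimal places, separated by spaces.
1.414 -1.414 7.000

after link 1: o_1 = (0.0000, 0.0000, 4.0000)
after link 2: o_2 = (1.4142, -1.4142, 7.0000)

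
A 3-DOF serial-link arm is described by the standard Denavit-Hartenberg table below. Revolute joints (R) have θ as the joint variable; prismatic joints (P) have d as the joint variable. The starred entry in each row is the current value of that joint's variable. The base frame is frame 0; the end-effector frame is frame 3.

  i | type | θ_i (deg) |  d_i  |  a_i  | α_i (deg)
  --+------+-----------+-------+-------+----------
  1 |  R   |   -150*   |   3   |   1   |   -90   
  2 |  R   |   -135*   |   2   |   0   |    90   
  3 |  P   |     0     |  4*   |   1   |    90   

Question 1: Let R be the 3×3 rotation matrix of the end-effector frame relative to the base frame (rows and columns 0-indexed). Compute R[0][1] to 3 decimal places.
0.612

End-effector y-axis (col 1 of R) = (0.6124,0.3536,-0.7071)
R[0][1] = 0.6124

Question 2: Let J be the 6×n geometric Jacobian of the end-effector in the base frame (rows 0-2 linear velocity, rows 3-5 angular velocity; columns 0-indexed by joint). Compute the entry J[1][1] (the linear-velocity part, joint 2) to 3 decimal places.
axis z_1 = (0.5000,-0.8660,0.0000); lever o_n−o_1 = (4.0619,0.0357,-2.1213)
cross product → J_v[:, 1] = (1.8371,1.0607,3.5355)
J_ω[:, 1] = z_1
entry J[1][1] = 1.0607

1.061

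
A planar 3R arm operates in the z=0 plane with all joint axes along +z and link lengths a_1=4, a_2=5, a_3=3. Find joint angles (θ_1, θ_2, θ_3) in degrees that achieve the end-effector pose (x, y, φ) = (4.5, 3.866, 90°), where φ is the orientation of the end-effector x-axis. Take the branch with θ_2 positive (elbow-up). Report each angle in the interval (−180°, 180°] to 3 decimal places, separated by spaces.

wrist centre = target − a_3·(cos φ, sin φ) = (4.5000, 0.8660)
cos θ_2 = (21.0000−4²−5²)/(2·4·5) = -0.5000; θ_2 = 120.0001° (elbow-up)
β = atan2(0.8660,4.5000) = 10.8931°; ψ = atan2(4.3301,1.5000) = 70.8934°
θ_1 = β − ψ = -60.0004°
θ_3 = φ − θ_1 − θ_2 = 30.0003° (wrapped to (-180°,180°])

-60.000 120.000 30.000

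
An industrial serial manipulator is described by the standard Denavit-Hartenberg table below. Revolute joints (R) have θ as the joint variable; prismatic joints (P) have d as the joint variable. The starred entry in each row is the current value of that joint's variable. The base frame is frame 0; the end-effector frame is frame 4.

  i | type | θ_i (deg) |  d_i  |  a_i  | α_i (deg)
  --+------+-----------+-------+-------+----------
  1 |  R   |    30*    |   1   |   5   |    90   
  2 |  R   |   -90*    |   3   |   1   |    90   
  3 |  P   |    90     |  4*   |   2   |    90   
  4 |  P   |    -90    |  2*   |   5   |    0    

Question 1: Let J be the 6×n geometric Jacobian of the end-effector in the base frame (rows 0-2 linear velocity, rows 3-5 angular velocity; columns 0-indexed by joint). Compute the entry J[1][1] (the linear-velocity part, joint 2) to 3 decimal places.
axis z_1 = (0.5000,-0.8660,0.0000); lever o_n−o_1 = (3.3660,-3.8301,-3.0000)
cross product → J_v[:, 1] = (2.5981,1.5000,1.0000)
J_ω[:, 1] = z_1
entry J[1][1] = 1.5000

1.500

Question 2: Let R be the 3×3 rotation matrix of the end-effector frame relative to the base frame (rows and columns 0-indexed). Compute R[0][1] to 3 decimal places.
End-effector y-axis (col 1 of R) = (0.5000,-0.8660,0.0000)
R[0][1] = 0.5000

0.500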